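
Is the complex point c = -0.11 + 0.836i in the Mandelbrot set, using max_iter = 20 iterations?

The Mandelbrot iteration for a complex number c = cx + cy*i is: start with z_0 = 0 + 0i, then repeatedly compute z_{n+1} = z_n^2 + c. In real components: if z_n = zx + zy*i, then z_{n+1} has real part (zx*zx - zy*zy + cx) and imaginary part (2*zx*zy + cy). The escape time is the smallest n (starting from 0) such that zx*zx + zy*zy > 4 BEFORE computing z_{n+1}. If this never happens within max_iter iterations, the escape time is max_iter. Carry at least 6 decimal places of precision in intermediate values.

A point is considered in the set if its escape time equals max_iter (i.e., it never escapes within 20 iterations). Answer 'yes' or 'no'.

z_0 = 0 + 0i, c = -0.1100 + 0.8360i
Iter 1: z = -0.1100 + 0.8360i, |z|^2 = 0.7110
Iter 2: z = -0.7968 + 0.6521i, |z|^2 = 1.0601
Iter 3: z = 0.0997 + -0.2031i, |z|^2 = 0.0512
Iter 4: z = -0.1413 + 0.7955i, |z|^2 = 0.6528
Iter 5: z = -0.7228 + 0.6111i, |z|^2 = 0.8960
Iter 6: z = 0.0390 + -0.0475i, |z|^2 = 0.0038
Iter 7: z = -0.1107 + 0.8323i, |z|^2 = 0.7050
Iter 8: z = -0.7904 + 0.6517i, |z|^2 = 1.0495
Iter 9: z = 0.0901 + -0.1942i, |z|^2 = 0.0458
Iter 10: z = -0.1396 + 0.8010i, |z|^2 = 0.6611
Iter 11: z = -0.7321 + 0.6124i, |z|^2 = 0.9110
Iter 12: z = 0.0510 + -0.0606i, |z|^2 = 0.0063
Iter 13: z = -0.1111 + 0.8298i, |z|^2 = 0.7009
Iter 14: z = -0.7863 + 0.6517i, |z|^2 = 1.0429
Iter 15: z = 0.0836 + -0.1887i, |z|^2 = 0.0426
Iter 16: z = -0.1386 + 0.8045i, |z|^2 = 0.6664
Iter 17: z = -0.7379 + 0.6129i, |z|^2 = 0.9202
Iter 18: z = 0.0589 + -0.0686i, |z|^2 = 0.0082
Iter 19: z = -0.1112 + 0.8279i, |z|^2 = 0.6978
Did not escape in 20 iterations → in set

Answer: yes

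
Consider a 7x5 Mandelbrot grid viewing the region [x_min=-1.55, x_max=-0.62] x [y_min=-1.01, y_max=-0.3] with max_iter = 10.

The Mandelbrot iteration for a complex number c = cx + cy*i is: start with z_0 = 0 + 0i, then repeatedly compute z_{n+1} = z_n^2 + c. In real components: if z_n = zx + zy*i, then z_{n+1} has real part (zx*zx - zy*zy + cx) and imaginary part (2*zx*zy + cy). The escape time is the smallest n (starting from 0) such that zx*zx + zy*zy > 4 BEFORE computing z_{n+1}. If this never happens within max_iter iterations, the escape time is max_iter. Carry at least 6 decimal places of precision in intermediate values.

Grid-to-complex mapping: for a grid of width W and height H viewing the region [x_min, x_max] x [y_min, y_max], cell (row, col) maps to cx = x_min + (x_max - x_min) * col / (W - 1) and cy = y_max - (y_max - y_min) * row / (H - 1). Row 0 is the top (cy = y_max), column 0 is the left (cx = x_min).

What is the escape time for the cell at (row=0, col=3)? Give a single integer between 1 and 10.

Answer: 10

Derivation:
z_0 = 0 + 0i, c = -1.0850 + -0.3000i
Iter 1: z = -1.0850 + -0.3000i, |z|^2 = 1.2672
Iter 2: z = 0.0022 + 0.3510i, |z|^2 = 0.1232
Iter 3: z = -1.2082 + -0.2984i, |z|^2 = 1.5488
Iter 4: z = 0.2857 + 0.4211i, |z|^2 = 0.2590
Iter 5: z = -1.1808 + -0.0594i, |z|^2 = 1.3977
Iter 6: z = 0.3057 + -0.1598i, |z|^2 = 0.1189
Iter 7: z = -1.0171 + -0.3977i, |z|^2 = 1.1926
Iter 8: z = -0.2086 + 0.5089i, |z|^2 = 0.3025
Iter 9: z = -1.3005 + -0.5124i, |z|^2 = 1.9538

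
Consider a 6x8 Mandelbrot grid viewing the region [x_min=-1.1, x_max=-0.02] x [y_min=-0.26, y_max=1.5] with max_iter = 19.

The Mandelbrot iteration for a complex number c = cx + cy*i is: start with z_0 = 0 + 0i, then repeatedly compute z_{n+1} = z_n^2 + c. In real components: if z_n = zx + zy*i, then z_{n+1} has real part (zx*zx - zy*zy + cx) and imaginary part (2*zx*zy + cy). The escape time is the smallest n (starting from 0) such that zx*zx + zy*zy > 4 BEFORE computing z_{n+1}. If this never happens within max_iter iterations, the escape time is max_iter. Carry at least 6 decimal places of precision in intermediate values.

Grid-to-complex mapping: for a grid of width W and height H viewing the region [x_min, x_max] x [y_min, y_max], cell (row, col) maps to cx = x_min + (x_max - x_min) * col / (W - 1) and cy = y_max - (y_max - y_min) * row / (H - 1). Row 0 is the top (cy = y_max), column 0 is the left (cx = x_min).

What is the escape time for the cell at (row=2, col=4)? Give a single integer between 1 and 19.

z_0 = 0 + 0i, c = -0.2360 + 0.9971i
Iter 1: z = -0.2360 + 0.9971i, |z|^2 = 1.0500
Iter 2: z = -1.1746 + 0.5265i, |z|^2 = 1.6569
Iter 3: z = 0.8665 + -0.2397i, |z|^2 = 0.8083
Iter 4: z = 0.4573 + 0.5818i, |z|^2 = 0.5476
Iter 5: z = -0.3653 + 1.5293i, |z|^2 = 2.4721
Iter 6: z = -2.4413 + -0.1201i, |z|^2 = 5.9743
Escaped at iteration 6

Answer: 6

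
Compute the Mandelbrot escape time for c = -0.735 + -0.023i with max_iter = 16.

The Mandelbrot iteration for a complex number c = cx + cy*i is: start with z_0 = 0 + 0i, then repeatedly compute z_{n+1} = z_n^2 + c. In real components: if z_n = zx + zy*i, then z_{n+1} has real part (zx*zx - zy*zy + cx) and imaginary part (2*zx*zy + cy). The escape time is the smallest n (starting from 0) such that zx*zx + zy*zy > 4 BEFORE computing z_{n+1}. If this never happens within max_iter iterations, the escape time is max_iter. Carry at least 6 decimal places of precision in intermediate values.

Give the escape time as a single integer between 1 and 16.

z_0 = 0 + 0i, c = -0.7350 + -0.0230i
Iter 1: z = -0.7350 + -0.0230i, |z|^2 = 0.5408
Iter 2: z = -0.1953 + 0.0108i, |z|^2 = 0.0383
Iter 3: z = -0.6970 + -0.0272i, |z|^2 = 0.4865
Iter 4: z = -0.2500 + 0.0149i, |z|^2 = 0.0627
Iter 5: z = -0.6727 + -0.0305i, |z|^2 = 0.4535
Iter 6: z = -0.2834 + 0.0180i, |z|^2 = 0.0806
Iter 7: z = -0.6550 + -0.0332i, |z|^2 = 0.4302
Iter 8: z = -0.3070 + 0.0205i, |z|^2 = 0.0947
Iter 9: z = -0.6412 + -0.0356i, |z|^2 = 0.4123
Iter 10: z = -0.3252 + 0.0226i, |z|^2 = 0.1063
Iter 11: z = -0.6298 + -0.0377i, |z|^2 = 0.3980
Iter 12: z = -0.3398 + 0.0245i, |z|^2 = 0.1161
Iter 13: z = -0.6201 + -0.0397i, |z|^2 = 0.3861
Iter 14: z = -0.3520 + 0.0262i, |z|^2 = 0.1246
Iter 15: z = -0.6118 + -0.0414i, |z|^2 = 0.3760

Answer: 16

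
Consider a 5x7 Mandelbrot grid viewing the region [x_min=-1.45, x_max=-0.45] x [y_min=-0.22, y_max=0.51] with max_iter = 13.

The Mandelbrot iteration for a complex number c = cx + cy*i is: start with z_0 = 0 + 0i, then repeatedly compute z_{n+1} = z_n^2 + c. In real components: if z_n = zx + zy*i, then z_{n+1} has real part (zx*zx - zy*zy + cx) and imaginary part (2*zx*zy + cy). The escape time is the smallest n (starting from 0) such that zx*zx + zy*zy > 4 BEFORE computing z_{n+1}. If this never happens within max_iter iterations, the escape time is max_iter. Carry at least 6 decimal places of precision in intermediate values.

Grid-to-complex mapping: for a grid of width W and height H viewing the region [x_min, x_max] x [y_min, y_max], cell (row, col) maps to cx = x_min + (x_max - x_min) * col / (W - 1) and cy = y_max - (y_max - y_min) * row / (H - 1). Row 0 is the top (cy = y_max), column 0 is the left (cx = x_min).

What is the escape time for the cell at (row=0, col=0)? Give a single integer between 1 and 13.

Answer: 3

Derivation:
z_0 = 0 + 0i, c = -1.4500 + 0.5100i
Iter 1: z = -1.4500 + 0.5100i, |z|^2 = 2.3626
Iter 2: z = 0.3924 + -0.9690i, |z|^2 = 1.0929
Iter 3: z = -2.2350 + -0.2505i, |z|^2 = 5.0579
Escaped at iteration 3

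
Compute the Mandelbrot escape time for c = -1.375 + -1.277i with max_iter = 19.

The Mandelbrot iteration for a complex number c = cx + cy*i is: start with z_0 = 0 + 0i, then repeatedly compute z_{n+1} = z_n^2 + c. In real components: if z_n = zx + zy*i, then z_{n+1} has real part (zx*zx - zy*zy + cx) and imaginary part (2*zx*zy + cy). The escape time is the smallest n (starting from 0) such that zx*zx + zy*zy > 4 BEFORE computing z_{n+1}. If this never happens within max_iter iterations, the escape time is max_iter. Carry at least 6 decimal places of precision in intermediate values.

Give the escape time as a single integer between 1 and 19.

z_0 = 0 + 0i, c = -1.3750 + -1.2770i
Iter 1: z = -1.3750 + -1.2770i, |z|^2 = 3.5214
Iter 2: z = -1.1151 + 2.2348i, |z|^2 = 6.2376
Escaped at iteration 2

Answer: 2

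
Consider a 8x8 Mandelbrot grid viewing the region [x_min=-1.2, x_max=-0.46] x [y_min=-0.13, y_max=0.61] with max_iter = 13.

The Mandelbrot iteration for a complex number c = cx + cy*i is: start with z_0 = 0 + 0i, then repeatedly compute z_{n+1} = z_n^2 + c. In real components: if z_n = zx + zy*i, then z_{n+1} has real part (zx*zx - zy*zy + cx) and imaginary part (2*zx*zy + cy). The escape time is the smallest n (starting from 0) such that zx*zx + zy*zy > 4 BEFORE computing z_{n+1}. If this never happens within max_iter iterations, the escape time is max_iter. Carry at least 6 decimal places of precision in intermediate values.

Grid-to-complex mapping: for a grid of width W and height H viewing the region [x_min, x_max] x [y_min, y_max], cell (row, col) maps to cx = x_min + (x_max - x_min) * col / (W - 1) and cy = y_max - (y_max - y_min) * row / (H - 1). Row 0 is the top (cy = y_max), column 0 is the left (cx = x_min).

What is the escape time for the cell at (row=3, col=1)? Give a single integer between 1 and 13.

Answer: 13

Derivation:
z_0 = 0 + 0i, c = -1.0943 + 0.2929i
Iter 1: z = -1.0943 + 0.2929i, |z|^2 = 1.2832
Iter 2: z = 0.0174 + -0.3481i, |z|^2 = 0.1215
Iter 3: z = -1.2151 + 0.2807i, |z|^2 = 1.5554
Iter 4: z = 0.3035 + -0.3894i, |z|^2 = 0.2437
Iter 5: z = -1.1538 + 0.0565i, |z|^2 = 1.3345
Iter 6: z = 0.2338 + 0.1625i, |z|^2 = 0.0811
Iter 7: z = -1.0660 + 0.3688i, |z|^2 = 1.2724
Iter 8: z = -0.0940 + -0.4935i, |z|^2 = 0.2524
Iter 9: z = -1.3290 + 0.3856i, |z|^2 = 1.9150
Iter 10: z = 0.5233 + -0.7321i, |z|^2 = 0.8098
Iter 11: z = -1.3565 + -0.4734i, |z|^2 = 2.0641
Iter 12: z = 0.5217 + 1.5771i, |z|^2 = 2.7593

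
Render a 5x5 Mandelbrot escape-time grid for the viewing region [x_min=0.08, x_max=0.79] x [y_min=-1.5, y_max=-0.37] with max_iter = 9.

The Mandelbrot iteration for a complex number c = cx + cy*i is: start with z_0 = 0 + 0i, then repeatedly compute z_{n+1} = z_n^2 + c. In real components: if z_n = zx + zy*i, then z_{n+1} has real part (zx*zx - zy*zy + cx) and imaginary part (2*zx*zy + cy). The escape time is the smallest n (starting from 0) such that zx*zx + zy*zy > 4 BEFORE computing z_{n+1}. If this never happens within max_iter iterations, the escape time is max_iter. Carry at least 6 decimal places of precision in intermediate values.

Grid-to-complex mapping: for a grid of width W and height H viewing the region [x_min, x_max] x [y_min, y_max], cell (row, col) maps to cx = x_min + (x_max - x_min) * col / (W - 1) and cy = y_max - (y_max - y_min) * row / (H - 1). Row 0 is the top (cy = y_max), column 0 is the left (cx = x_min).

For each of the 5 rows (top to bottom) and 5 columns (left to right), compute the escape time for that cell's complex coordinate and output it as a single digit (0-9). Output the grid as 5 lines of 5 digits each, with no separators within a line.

Answer: 99943
98533
54322
32222
22222

Derivation:
(row=0, col=0): c = 0.0800 + -0.3700i → escape time 9
(row=0, col=1): c = 0.2575 + -0.3700i → escape time 9
(row=0, col=2): c = 0.4350 + -0.3700i → escape time 9
(row=0, col=3): c = 0.6125 + -0.3700i → escape time 4
(row=0, col=4): c = 0.7900 + -0.3700i → escape time 3
(row=1, col=0): c = 0.0800 + -0.6525i → escape time 9
(row=1, col=1): c = 0.2575 + -0.6525i → escape time 8
(row=1, col=2): c = 0.4350 + -0.6525i → escape time 5
(row=1, col=3): c = 0.6125 + -0.6525i → escape time 3
(row=1, col=4): c = 0.7900 + -0.6525i → escape time 3
(row=2, col=0): c = 0.0800 + -0.9350i → escape time 5
(row=2, col=1): c = 0.2575 + -0.9350i → escape time 4
(row=2, col=2): c = 0.4350 + -0.9350i → escape time 3
(row=2, col=3): c = 0.6125 + -0.9350i → escape time 2
(row=2, col=4): c = 0.7900 + -0.9350i → escape time 2
(row=3, col=0): c = 0.0800 + -1.2175i → escape time 3
(row=3, col=1): c = 0.2575 + -1.2175i → escape time 2
(row=3, col=2): c = 0.4350 + -1.2175i → escape time 2
(row=3, col=3): c = 0.6125 + -1.2175i → escape time 2
(row=3, col=4): c = 0.7900 + -1.2175i → escape time 2
(row=4, col=0): c = 0.0800 + -1.5000i → escape time 2
(row=4, col=1): c = 0.2575 + -1.5000i → escape time 2
(row=4, col=2): c = 0.4350 + -1.5000i → escape time 2
(row=4, col=3): c = 0.6125 + -1.5000i → escape time 2
(row=4, col=4): c = 0.7900 + -1.5000i → escape time 2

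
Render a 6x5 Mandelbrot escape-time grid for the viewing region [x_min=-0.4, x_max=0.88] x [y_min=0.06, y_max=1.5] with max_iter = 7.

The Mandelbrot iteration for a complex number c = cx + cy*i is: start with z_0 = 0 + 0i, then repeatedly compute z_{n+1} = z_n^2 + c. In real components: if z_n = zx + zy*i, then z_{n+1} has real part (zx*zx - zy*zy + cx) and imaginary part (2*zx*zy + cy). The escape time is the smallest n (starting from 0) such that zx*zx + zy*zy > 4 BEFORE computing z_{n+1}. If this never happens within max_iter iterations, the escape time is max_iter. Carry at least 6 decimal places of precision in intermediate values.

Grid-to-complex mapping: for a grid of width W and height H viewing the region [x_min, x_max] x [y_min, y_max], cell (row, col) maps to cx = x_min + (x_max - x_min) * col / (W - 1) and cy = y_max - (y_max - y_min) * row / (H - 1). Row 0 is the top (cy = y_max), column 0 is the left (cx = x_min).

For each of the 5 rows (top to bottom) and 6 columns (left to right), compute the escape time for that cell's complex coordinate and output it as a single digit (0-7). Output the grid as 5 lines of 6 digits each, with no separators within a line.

Answer: 222222
453222
676432
777733
777743

Derivation:
(row=0, col=0): c = -0.4000 + 1.5000i → escape time 2
(row=0, col=1): c = -0.1440 + 1.5000i → escape time 2
(row=0, col=2): c = 0.1120 + 1.5000i → escape time 2
(row=0, col=3): c = 0.3680 + 1.5000i → escape time 2
(row=0, col=4): c = 0.6240 + 1.5000i → escape time 2
(row=0, col=5): c = 0.8800 + 1.5000i → escape time 2
(row=1, col=0): c = -0.4000 + 1.1400i → escape time 4
(row=1, col=1): c = -0.1440 + 1.1400i → escape time 5
(row=1, col=2): c = 0.1120 + 1.1400i → escape time 3
(row=1, col=3): c = 0.3680 + 1.1400i → escape time 2
(row=1, col=4): c = 0.6240 + 1.1400i → escape time 2
(row=1, col=5): c = 0.8800 + 1.1400i → escape time 2
(row=2, col=0): c = -0.4000 + 0.7800i → escape time 6
(row=2, col=1): c = -0.1440 + 0.7800i → escape time 7
(row=2, col=2): c = 0.1120 + 0.7800i → escape time 6
(row=2, col=3): c = 0.3680 + 0.7800i → escape time 4
(row=2, col=4): c = 0.6240 + 0.7800i → escape time 3
(row=2, col=5): c = 0.8800 + 0.7800i → escape time 2
(row=3, col=0): c = -0.4000 + 0.4200i → escape time 7
(row=3, col=1): c = -0.1440 + 0.4200i → escape time 7
(row=3, col=2): c = 0.1120 + 0.4200i → escape time 7
(row=3, col=3): c = 0.3680 + 0.4200i → escape time 7
(row=3, col=4): c = 0.6240 + 0.4200i → escape time 3
(row=3, col=5): c = 0.8800 + 0.4200i → escape time 3
(row=4, col=0): c = -0.4000 + 0.0600i → escape time 7
(row=4, col=1): c = -0.1440 + 0.0600i → escape time 7
(row=4, col=2): c = 0.1120 + 0.0600i → escape time 7
(row=4, col=3): c = 0.3680 + 0.0600i → escape time 7
(row=4, col=4): c = 0.6240 + 0.0600i → escape time 4
(row=4, col=5): c = 0.8800 + 0.0600i → escape time 3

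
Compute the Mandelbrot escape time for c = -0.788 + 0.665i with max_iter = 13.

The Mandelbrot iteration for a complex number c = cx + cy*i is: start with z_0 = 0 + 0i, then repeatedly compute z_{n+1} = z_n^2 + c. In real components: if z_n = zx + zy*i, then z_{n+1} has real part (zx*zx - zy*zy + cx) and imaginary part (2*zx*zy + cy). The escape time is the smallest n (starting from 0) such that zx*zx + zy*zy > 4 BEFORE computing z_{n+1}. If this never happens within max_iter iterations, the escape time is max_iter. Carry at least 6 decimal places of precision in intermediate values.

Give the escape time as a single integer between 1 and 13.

Answer: 5

Derivation:
z_0 = 0 + 0i, c = -0.7880 + 0.6650i
Iter 1: z = -0.7880 + 0.6650i, |z|^2 = 1.0632
Iter 2: z = -0.6093 + -0.3830i, |z|^2 = 0.5179
Iter 3: z = -0.5635 + 1.1318i, |z|^2 = 1.5984
Iter 4: z = -1.7513 + -0.6105i, |z|^2 = 3.4399
Iter 5: z = 1.9065 + 2.8033i, |z|^2 = 11.4936
Escaped at iteration 5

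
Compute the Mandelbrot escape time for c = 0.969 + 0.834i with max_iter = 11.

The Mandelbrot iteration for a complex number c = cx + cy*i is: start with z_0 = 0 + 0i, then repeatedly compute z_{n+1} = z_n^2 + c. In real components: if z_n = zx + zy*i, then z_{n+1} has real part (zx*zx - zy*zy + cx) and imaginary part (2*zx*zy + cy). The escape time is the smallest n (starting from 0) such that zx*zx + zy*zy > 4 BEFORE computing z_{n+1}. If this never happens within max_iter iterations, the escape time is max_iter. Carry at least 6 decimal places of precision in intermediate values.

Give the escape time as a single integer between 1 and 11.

Answer: 2

Derivation:
z_0 = 0 + 0i, c = 0.9690 + 0.8340i
Iter 1: z = 0.9690 + 0.8340i, |z|^2 = 1.6345
Iter 2: z = 1.2124 + 2.4503i, |z|^2 = 7.4739
Escaped at iteration 2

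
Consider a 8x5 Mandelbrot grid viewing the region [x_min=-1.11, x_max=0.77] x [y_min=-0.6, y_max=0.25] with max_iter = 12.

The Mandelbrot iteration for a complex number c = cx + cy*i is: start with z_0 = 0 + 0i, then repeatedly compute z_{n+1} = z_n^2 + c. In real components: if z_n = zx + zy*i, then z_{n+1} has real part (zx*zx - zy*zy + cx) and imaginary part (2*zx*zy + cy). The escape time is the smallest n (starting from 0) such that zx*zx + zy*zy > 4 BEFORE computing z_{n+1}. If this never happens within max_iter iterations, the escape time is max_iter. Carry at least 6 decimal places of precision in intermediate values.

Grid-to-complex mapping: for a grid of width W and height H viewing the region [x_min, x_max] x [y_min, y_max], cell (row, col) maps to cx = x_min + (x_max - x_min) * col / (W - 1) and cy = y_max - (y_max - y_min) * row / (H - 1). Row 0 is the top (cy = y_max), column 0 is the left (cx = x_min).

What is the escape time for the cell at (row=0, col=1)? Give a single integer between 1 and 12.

z_0 = 0 + 0i, c = -0.8414 + 0.2500i
Iter 1: z = -0.8414 + 0.2500i, |z|^2 = 0.7705
Iter 2: z = -0.1959 + -0.1707i, |z|^2 = 0.0675
Iter 3: z = -0.8322 + 0.3169i, |z|^2 = 0.7930
Iter 4: z = -0.2493 + -0.2774i, |z|^2 = 0.1391
Iter 5: z = -0.8562 + 0.3883i, |z|^2 = 0.8839
Iter 6: z = -0.2591 + -0.4150i, |z|^2 = 0.2394
Iter 7: z = -0.9465 + 0.4651i, |z|^2 = 1.1122
Iter 8: z = -0.1618 + -0.6304i, |z|^2 = 0.4236
Iter 9: z = -1.2126 + 0.4540i, |z|^2 = 1.6766
Iter 10: z = 0.4230 + -0.8510i, |z|^2 = 0.9031
Iter 11: z = -1.3867 + -0.4699i, |z|^2 = 2.1437

Answer: 12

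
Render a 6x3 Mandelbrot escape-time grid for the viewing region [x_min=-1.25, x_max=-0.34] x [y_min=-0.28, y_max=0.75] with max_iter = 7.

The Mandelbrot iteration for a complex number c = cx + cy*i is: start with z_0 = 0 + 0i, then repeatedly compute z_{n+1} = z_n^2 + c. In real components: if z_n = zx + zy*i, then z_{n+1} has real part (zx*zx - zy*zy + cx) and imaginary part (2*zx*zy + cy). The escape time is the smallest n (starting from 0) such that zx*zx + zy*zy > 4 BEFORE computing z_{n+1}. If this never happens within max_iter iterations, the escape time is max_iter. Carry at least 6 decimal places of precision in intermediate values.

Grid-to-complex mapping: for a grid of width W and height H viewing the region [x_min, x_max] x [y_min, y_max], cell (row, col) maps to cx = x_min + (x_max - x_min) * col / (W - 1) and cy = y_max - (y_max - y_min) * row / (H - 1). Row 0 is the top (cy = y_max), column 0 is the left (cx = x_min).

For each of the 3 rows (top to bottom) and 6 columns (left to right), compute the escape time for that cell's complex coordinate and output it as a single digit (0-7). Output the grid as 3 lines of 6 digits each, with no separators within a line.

Answer: 334467
777777
777777

Derivation:
(row=0, col=0): c = -1.2500 + 0.7500i → escape time 3
(row=0, col=1): c = -1.0680 + 0.7500i → escape time 3
(row=0, col=2): c = -0.8860 + 0.7500i → escape time 4
(row=0, col=3): c = -0.7040 + 0.7500i → escape time 4
(row=0, col=4): c = -0.5220 + 0.7500i → escape time 6
(row=0, col=5): c = -0.3400 + 0.7500i → escape time 7
(row=1, col=0): c = -1.2500 + 0.2350i → escape time 7
(row=1, col=1): c = -1.0680 + 0.2350i → escape time 7
(row=1, col=2): c = -0.8860 + 0.2350i → escape time 7
(row=1, col=3): c = -0.7040 + 0.2350i → escape time 7
(row=1, col=4): c = -0.5220 + 0.2350i → escape time 7
(row=1, col=5): c = -0.3400 + 0.2350i → escape time 7
(row=2, col=0): c = -1.2500 + -0.2800i → escape time 7
(row=2, col=1): c = -1.0680 + -0.2800i → escape time 7
(row=2, col=2): c = -0.8860 + -0.2800i → escape time 7
(row=2, col=3): c = -0.7040 + -0.2800i → escape time 7
(row=2, col=4): c = -0.5220 + -0.2800i → escape time 7
(row=2, col=5): c = -0.3400 + -0.2800i → escape time 7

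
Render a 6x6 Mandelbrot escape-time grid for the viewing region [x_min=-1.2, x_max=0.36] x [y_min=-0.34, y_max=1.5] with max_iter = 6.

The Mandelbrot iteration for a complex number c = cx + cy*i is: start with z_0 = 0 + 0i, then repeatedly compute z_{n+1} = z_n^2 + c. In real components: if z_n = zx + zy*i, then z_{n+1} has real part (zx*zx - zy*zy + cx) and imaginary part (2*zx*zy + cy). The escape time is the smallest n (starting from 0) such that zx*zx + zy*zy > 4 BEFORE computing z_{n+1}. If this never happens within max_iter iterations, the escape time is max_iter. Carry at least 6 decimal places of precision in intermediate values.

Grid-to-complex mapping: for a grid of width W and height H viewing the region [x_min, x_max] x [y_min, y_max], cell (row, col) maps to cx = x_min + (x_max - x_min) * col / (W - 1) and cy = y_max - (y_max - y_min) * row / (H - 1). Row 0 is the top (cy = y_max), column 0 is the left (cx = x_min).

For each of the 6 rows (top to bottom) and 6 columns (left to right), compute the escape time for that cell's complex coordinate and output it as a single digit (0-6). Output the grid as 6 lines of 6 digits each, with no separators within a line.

Answer: 222222
333442
345664
666666
666666
666666

Derivation:
(row=0, col=0): c = -1.2000 + 1.5000i → escape time 2
(row=0, col=1): c = -0.8880 + 1.5000i → escape time 2
(row=0, col=2): c = -0.5760 + 1.5000i → escape time 2
(row=0, col=3): c = -0.2640 + 1.5000i → escape time 2
(row=0, col=4): c = 0.0480 + 1.5000i → escape time 2
(row=0, col=5): c = 0.3600 + 1.5000i → escape time 2
(row=1, col=0): c = -1.2000 + 1.1320i → escape time 3
(row=1, col=1): c = -0.8880 + 1.1320i → escape time 3
(row=1, col=2): c = -0.5760 + 1.1320i → escape time 3
(row=1, col=3): c = -0.2640 + 1.1320i → escape time 4
(row=1, col=4): c = 0.0480 + 1.1320i → escape time 4
(row=1, col=5): c = 0.3600 + 1.1320i → escape time 2
(row=2, col=0): c = -1.2000 + 0.7640i → escape time 3
(row=2, col=1): c = -0.8880 + 0.7640i → escape time 4
(row=2, col=2): c = -0.5760 + 0.7640i → escape time 5
(row=2, col=3): c = -0.2640 + 0.7640i → escape time 6
(row=2, col=4): c = 0.0480 + 0.7640i → escape time 6
(row=2, col=5): c = 0.3600 + 0.7640i → escape time 4
(row=3, col=0): c = -1.2000 + 0.3960i → escape time 6
(row=3, col=1): c = -0.8880 + 0.3960i → escape time 6
(row=3, col=2): c = -0.5760 + 0.3960i → escape time 6
(row=3, col=3): c = -0.2640 + 0.3960i → escape time 6
(row=3, col=4): c = 0.0480 + 0.3960i → escape time 6
(row=3, col=5): c = 0.3600 + 0.3960i → escape time 6
(row=4, col=0): c = -1.2000 + 0.0280i → escape time 6
(row=4, col=1): c = -0.8880 + 0.0280i → escape time 6
(row=4, col=2): c = -0.5760 + 0.0280i → escape time 6
(row=4, col=3): c = -0.2640 + 0.0280i → escape time 6
(row=4, col=4): c = 0.0480 + 0.0280i → escape time 6
(row=4, col=5): c = 0.3600 + 0.0280i → escape time 6
(row=5, col=0): c = -1.2000 + -0.3400i → escape time 6
(row=5, col=1): c = -0.8880 + -0.3400i → escape time 6
(row=5, col=2): c = -0.5760 + -0.3400i → escape time 6
(row=5, col=3): c = -0.2640 + -0.3400i → escape time 6
(row=5, col=4): c = 0.0480 + -0.3400i → escape time 6
(row=5, col=5): c = 0.3600 + -0.3400i → escape time 6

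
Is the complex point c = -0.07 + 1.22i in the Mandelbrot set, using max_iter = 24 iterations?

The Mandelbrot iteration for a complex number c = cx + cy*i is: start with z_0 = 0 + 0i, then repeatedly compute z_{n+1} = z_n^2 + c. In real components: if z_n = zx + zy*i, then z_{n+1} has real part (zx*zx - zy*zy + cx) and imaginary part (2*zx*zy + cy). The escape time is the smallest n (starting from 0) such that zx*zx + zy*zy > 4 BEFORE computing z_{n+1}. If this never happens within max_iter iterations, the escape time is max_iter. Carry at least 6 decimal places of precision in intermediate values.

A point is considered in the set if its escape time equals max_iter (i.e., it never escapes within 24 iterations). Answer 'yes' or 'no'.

z_0 = 0 + 0i, c = -0.0700 + 1.2200i
Iter 1: z = -0.0700 + 1.2200i, |z|^2 = 1.4933
Iter 2: z = -1.5535 + 1.0492i, |z|^2 = 3.5142
Iter 3: z = 1.2425 + -2.0399i, |z|^2 = 5.7050
Escaped at iteration 3

Answer: no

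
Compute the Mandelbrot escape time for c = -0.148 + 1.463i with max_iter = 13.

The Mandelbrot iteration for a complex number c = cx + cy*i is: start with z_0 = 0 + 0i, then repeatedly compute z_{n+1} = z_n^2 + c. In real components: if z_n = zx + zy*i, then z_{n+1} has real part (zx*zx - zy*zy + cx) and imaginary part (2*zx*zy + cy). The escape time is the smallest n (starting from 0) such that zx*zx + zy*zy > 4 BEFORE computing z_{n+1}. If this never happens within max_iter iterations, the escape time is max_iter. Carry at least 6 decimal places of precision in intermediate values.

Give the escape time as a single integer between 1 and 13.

z_0 = 0 + 0i, c = -0.1480 + 1.4630i
Iter 1: z = -0.1480 + 1.4630i, |z|^2 = 2.1623
Iter 2: z = -2.2665 + 1.0300i, |z|^2 = 6.1977
Escaped at iteration 2

Answer: 2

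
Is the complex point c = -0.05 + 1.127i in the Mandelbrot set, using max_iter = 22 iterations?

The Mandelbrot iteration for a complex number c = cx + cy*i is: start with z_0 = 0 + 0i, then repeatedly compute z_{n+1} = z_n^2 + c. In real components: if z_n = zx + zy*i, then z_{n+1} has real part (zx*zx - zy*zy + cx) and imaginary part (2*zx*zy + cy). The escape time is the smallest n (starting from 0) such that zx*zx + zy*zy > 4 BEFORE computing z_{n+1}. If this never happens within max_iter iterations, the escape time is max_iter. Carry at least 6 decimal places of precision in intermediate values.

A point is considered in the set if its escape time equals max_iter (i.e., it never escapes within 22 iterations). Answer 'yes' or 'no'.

Answer: no

Derivation:
z_0 = 0 + 0i, c = -0.0500 + 1.1270i
Iter 1: z = -0.0500 + 1.1270i, |z|^2 = 1.2726
Iter 2: z = -1.3176 + 1.0143i, |z|^2 = 2.7650
Iter 3: z = 0.6573 + -1.5459i, |z|^2 = 2.8220
Iter 4: z = -2.0078 + -0.9054i, |z|^2 = 4.8512
Escaped at iteration 4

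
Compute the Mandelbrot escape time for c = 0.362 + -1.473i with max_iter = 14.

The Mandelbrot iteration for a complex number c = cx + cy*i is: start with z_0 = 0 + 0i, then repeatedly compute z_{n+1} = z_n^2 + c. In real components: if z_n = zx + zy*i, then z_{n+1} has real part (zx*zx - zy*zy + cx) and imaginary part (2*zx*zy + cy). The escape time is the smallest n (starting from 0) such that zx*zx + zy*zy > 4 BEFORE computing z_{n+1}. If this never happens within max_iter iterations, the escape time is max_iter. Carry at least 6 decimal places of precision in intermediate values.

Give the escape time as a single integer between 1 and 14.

z_0 = 0 + 0i, c = 0.3620 + -1.4730i
Iter 1: z = 0.3620 + -1.4730i, |z|^2 = 2.3008
Iter 2: z = -1.6767 + -2.5395i, |z|^2 = 9.2601
Escaped at iteration 2

Answer: 2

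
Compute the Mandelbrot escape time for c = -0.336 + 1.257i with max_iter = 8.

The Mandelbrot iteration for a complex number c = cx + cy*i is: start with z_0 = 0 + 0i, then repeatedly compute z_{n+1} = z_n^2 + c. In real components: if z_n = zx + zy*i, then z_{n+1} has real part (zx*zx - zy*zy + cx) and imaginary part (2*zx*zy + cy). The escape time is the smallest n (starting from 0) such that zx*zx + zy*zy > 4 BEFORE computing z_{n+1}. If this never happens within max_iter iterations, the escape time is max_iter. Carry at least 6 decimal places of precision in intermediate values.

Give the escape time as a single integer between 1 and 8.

Answer: 3

Derivation:
z_0 = 0 + 0i, c = -0.3360 + 1.2570i
Iter 1: z = -0.3360 + 1.2570i, |z|^2 = 1.6929
Iter 2: z = -1.8032 + 0.4123i, |z|^2 = 3.4213
Iter 3: z = 2.7454 + -0.2299i, |z|^2 = 7.5899
Escaped at iteration 3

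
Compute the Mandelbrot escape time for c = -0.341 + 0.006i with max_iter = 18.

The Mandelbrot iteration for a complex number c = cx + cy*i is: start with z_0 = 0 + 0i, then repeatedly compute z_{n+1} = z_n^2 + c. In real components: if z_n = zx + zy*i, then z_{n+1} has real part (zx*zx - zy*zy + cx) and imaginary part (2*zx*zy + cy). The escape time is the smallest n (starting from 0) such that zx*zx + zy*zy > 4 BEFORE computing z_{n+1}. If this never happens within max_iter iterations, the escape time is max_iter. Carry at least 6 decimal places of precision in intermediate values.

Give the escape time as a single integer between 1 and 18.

Answer: 18

Derivation:
z_0 = 0 + 0i, c = -0.3410 + 0.0060i
Iter 1: z = -0.3410 + 0.0060i, |z|^2 = 0.1163
Iter 2: z = -0.2248 + 0.0019i, |z|^2 = 0.0505
Iter 3: z = -0.2905 + 0.0051i, |z|^2 = 0.0844
Iter 4: z = -0.2566 + 0.0030i, |z|^2 = 0.0659
Iter 5: z = -0.2751 + 0.0045i, |z|^2 = 0.0757
Iter 6: z = -0.2653 + 0.0035i, |z|^2 = 0.0704
Iter 7: z = -0.2706 + 0.0041i, |z|^2 = 0.0733
Iter 8: z = -0.2678 + 0.0038i, |z|^2 = 0.0717
Iter 9: z = -0.2693 + 0.0040i, |z|^2 = 0.0725
Iter 10: z = -0.2685 + 0.0039i, |z|^2 = 0.0721
Iter 11: z = -0.2689 + 0.0039i, |z|^2 = 0.0723
Iter 12: z = -0.2687 + 0.0039i, |z|^2 = 0.0722
Iter 13: z = -0.2688 + 0.0039i, |z|^2 = 0.0723
Iter 14: z = -0.2688 + 0.0039i, |z|^2 = 0.0722
Iter 15: z = -0.2688 + 0.0039i, |z|^2 = 0.0723
Iter 16: z = -0.2688 + 0.0039i, |z|^2 = 0.0723
Iter 17: z = -0.2688 + 0.0039i, |z|^2 = 0.0723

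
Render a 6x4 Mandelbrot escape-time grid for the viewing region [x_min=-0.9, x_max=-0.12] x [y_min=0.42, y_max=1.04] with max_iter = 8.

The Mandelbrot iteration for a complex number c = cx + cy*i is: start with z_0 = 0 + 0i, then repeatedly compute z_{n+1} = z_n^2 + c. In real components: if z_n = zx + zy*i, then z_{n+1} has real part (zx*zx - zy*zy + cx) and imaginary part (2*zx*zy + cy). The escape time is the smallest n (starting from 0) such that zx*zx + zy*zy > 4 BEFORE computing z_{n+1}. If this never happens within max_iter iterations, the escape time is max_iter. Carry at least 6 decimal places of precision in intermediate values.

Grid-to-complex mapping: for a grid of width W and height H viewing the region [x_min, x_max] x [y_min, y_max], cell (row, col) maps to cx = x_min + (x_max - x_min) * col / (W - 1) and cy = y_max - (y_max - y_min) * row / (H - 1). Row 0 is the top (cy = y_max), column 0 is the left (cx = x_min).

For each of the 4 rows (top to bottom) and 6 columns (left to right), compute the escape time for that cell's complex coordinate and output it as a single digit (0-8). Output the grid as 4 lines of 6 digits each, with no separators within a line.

(row=0, col=0): c = -0.9000 + 1.0400i → escape time 3
(row=0, col=1): c = -0.7440 + 1.0400i → escape time 3
(row=0, col=2): c = -0.5880 + 1.0400i → escape time 4
(row=0, col=3): c = -0.4320 + 1.0400i → escape time 4
(row=0, col=4): c = -0.2760 + 1.0400i → escape time 5
(row=0, col=5): c = -0.1200 + 1.0400i → escape time 8
(row=1, col=0): c = -0.9000 + 0.8333i → escape time 3
(row=1, col=1): c = -0.7440 + 0.8333i → escape time 4
(row=1, col=2): c = -0.5880 + 0.8333i → escape time 4
(row=1, col=3): c = -0.4320 + 0.8333i → escape time 5
(row=1, col=4): c = -0.2760 + 0.8333i → escape time 8
(row=1, col=5): c = -0.1200 + 0.8333i → escape time 8
(row=2, col=0): c = -0.9000 + 0.6267i → escape time 5
(row=2, col=1): c = -0.7440 + 0.6267i → escape time 5
(row=2, col=2): c = -0.5880 + 0.6267i → escape time 8
(row=2, col=3): c = -0.4320 + 0.6267i → escape time 8
(row=2, col=4): c = -0.2760 + 0.6267i → escape time 8
(row=2, col=5): c = -0.1200 + 0.6267i → escape time 8
(row=3, col=0): c = -0.9000 + 0.4200i → escape time 7
(row=3, col=1): c = -0.7440 + 0.4200i → escape time 8
(row=3, col=2): c = -0.5880 + 0.4200i → escape time 8
(row=3, col=3): c = -0.4320 + 0.4200i → escape time 8
(row=3, col=4): c = -0.2760 + 0.4200i → escape time 8
(row=3, col=5): c = -0.1200 + 0.4200i → escape time 8

Answer: 334458
344588
558888
788888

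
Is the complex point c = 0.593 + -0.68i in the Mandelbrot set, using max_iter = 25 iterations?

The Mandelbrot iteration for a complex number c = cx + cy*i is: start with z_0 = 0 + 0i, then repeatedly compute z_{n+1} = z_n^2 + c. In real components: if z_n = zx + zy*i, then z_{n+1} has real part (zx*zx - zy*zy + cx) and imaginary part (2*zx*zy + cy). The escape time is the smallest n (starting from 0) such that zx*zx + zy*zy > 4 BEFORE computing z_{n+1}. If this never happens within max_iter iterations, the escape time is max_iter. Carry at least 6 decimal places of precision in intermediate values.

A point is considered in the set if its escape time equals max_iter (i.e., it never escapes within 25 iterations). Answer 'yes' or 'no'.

Answer: no

Derivation:
z_0 = 0 + 0i, c = 0.5930 + -0.6800i
Iter 1: z = 0.5930 + -0.6800i, |z|^2 = 0.8140
Iter 2: z = 0.4822 + -1.4865i, |z|^2 = 2.4422
Iter 3: z = -1.3841 + -2.1137i, |z|^2 = 6.3834
Escaped at iteration 3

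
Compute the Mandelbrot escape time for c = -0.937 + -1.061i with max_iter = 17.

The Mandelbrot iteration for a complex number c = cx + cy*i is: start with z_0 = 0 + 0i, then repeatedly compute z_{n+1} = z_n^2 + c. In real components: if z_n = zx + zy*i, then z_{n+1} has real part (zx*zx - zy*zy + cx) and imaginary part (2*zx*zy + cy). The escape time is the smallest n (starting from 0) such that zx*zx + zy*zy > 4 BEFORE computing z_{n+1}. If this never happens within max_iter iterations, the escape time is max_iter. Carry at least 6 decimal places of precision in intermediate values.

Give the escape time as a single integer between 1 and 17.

Answer: 3

Derivation:
z_0 = 0 + 0i, c = -0.9370 + -1.0610i
Iter 1: z = -0.9370 + -1.0610i, |z|^2 = 2.0037
Iter 2: z = -1.1848 + 0.9273i, |z|^2 = 2.2635
Iter 3: z = -0.3933 + -3.2583i, |z|^2 = 10.7710
Escaped at iteration 3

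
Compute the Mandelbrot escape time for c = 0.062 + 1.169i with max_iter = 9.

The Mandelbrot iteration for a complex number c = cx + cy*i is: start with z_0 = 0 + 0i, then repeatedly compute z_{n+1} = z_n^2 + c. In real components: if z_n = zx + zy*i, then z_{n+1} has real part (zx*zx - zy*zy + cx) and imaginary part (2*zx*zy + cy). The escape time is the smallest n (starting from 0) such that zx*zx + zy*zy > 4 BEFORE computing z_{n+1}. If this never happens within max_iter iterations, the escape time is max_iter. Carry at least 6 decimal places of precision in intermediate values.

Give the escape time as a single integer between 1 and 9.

Answer: 3

Derivation:
z_0 = 0 + 0i, c = 0.0620 + 1.1690i
Iter 1: z = 0.0620 + 1.1690i, |z|^2 = 1.3704
Iter 2: z = -1.3007 + 1.3140i, |z|^2 = 3.4183
Iter 3: z = 0.0274 + -2.2492i, |z|^2 = 5.0595
Escaped at iteration 3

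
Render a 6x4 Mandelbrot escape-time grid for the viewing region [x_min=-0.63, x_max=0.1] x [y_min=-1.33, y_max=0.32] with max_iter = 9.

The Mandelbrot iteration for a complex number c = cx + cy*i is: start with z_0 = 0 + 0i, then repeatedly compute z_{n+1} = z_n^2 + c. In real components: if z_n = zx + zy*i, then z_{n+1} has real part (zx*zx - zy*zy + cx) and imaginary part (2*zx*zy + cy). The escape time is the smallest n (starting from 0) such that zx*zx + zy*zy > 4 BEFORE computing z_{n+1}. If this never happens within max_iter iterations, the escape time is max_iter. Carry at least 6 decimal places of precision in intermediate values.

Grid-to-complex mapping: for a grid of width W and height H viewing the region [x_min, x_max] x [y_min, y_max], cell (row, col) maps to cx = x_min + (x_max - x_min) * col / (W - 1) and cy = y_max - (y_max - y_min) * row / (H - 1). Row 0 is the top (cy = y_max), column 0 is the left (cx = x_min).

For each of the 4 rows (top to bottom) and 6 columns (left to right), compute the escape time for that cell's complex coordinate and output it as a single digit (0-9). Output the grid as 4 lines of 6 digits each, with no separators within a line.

Answer: 999999
999999
467997
222222

Derivation:
(row=0, col=0): c = -0.6300 + 0.3200i → escape time 9
(row=0, col=1): c = -0.4840 + 0.3200i → escape time 9
(row=0, col=2): c = -0.3380 + 0.3200i → escape time 9
(row=0, col=3): c = -0.1920 + 0.3200i → escape time 9
(row=0, col=4): c = -0.0460 + 0.3200i → escape time 9
(row=0, col=5): c = 0.1000 + 0.3200i → escape time 9
(row=1, col=0): c = -0.6300 + -0.2300i → escape time 9
(row=1, col=1): c = -0.4840 + -0.2300i → escape time 9
(row=1, col=2): c = -0.3380 + -0.2300i → escape time 9
(row=1, col=3): c = -0.1920 + -0.2300i → escape time 9
(row=1, col=4): c = -0.0460 + -0.2300i → escape time 9
(row=1, col=5): c = 0.1000 + -0.2300i → escape time 9
(row=2, col=0): c = -0.6300 + -0.7800i → escape time 4
(row=2, col=1): c = -0.4840 + -0.7800i → escape time 6
(row=2, col=2): c = -0.3380 + -0.7800i → escape time 7
(row=2, col=3): c = -0.1920 + -0.7800i → escape time 9
(row=2, col=4): c = -0.0460 + -0.7800i → escape time 9
(row=2, col=5): c = 0.1000 + -0.7800i → escape time 7
(row=3, col=0): c = -0.6300 + -1.3300i → escape time 2
(row=3, col=1): c = -0.4840 + -1.3300i → escape time 2
(row=3, col=2): c = -0.3380 + -1.3300i → escape time 2
(row=3, col=3): c = -0.1920 + -1.3300i → escape time 2
(row=3, col=4): c = -0.0460 + -1.3300i → escape time 2
(row=3, col=5): c = 0.1000 + -1.3300i → escape time 2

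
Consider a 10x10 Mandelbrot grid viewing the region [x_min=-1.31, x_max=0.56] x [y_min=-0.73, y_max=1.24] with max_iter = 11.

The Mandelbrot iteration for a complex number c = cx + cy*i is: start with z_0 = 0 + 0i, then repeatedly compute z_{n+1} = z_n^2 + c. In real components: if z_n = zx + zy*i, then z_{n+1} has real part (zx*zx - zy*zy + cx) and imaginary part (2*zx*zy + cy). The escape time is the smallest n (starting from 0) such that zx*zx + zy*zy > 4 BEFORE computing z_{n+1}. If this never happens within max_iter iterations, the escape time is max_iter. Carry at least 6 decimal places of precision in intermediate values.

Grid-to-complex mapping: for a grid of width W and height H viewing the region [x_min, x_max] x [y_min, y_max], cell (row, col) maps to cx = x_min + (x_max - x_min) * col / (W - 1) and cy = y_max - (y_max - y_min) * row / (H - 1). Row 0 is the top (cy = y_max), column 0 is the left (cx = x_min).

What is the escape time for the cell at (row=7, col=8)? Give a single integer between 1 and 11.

Answer: 11

Derivation:
z_0 = 0 + 0i, c = 0.3522 + -0.2922i
Iter 1: z = 0.3522 + -0.2922i, |z|^2 = 0.2095
Iter 2: z = 0.3909 + -0.4981i, |z|^2 = 0.4009
Iter 3: z = 0.2569 + -0.6816i, |z|^2 = 0.5306
Iter 4: z = -0.0464 + -0.6425i, |z|^2 = 0.4149
Iter 5: z = -0.0584 + -0.2327i, |z|^2 = 0.0575
Iter 6: z = 0.3015 + -0.2650i, |z|^2 = 0.1612
Iter 7: z = 0.3729 + -0.4520i, |z|^2 = 0.3434
Iter 8: z = 0.2869 + -0.6293i, |z|^2 = 0.4784
Iter 9: z = 0.0385 + -0.6534i, |z|^2 = 0.4284
Iter 10: z = -0.0732 + -0.3425i, |z|^2 = 0.1227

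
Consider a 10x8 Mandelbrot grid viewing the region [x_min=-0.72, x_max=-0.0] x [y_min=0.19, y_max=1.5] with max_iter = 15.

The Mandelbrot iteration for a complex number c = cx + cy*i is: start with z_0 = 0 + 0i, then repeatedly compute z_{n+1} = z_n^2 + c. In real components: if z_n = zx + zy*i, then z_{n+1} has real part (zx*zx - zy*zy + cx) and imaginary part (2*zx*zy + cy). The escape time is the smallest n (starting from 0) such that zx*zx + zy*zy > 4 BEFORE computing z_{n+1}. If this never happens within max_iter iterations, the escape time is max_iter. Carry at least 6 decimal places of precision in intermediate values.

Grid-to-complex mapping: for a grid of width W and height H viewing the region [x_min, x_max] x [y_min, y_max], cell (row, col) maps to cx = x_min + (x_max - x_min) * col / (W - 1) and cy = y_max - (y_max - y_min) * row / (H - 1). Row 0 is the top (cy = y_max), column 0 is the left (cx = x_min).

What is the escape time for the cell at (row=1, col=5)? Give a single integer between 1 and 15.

Answer: 3

Derivation:
z_0 = 0 + 0i, c = -0.3200 + 1.3129i
Iter 1: z = -0.3200 + 1.3129i, |z|^2 = 1.8260
Iter 2: z = -1.9412 + 0.4726i, |z|^2 = 3.9916
Iter 3: z = 3.2249 + -0.5221i, |z|^2 = 10.6723
Escaped at iteration 3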